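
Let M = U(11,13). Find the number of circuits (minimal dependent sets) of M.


In U(11,13), circuits are the (12)-element subsets.
Any set of 12 elements is dependent, and removing any one element gives
an independent set of size 11, so it is a minimal dependent set.
Number of circuits = C(13,12) = 13! / (12! * 1!) = 13.

13


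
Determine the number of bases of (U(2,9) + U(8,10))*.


(M1+M2)* = M1* + M2*.
M1* = U(7,9), bases: C(9,7) = 36.
M2* = U(2,10), bases: C(10,2) = 45.
|B(M*)| = 36 * 45 = 1620.

1620


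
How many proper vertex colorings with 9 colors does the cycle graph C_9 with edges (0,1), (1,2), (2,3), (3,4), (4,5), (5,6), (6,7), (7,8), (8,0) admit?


P(C_9, k) = (k-1)^9 + (-1)^9*(k-1).
P(9) = (8)^9 - 8
= 134217728 - 8 = 134217720.

134217720


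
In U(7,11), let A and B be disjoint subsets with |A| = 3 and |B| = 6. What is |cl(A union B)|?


|A union B| = 3 + 6 = 9 (disjoint).
In U(7,11), cl(S) = S if |S| < 7, else cl(S) = E.
Since 9 >= 7, cl(A union B) = E.
|cl(A union B)| = 11.

11


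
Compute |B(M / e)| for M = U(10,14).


Contracting e from U(10,14) gives U(9,13).
Bases of U(9,13) = C(13,9) = 715.

715


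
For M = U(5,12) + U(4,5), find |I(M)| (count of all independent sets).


For a direct sum, |I(M1+M2)| = |I(M1)| * |I(M2)|.
|I(U(5,12))| = sum C(12,k) for k=0..5 = 1586.
|I(U(4,5))| = sum C(5,k) for k=0..4 = 31.
Total = 1586 * 31 = 49166.

49166


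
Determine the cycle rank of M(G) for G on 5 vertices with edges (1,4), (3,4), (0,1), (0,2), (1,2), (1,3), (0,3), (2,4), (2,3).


Cycle rank (nullity) = |E| - r(M) = |E| - (|V| - c).
|E| = 9, |V| = 5, c = 1.
Nullity = 9 - (5 - 1) = 9 - 4 = 5.

5


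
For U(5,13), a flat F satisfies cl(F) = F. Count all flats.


Flats of U(5,13): every subset of size < 5 is a flat, plus E itself.
Count = C(13,0) + C(13,1) + C(13,2) + C(13,3) + C(13,4) + 1
     = 1 + 13 + 78 + 286 + 715 + 1
     = 1094.

1094


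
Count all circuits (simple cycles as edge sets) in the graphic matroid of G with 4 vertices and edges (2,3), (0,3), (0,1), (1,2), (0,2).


A circuit in a graphic matroid = edge set of a simple cycle.
G has 4 vertices and 5 edges.
Enumerating all minimal edge subsets forming cycles...
Total circuits found: 3.

3


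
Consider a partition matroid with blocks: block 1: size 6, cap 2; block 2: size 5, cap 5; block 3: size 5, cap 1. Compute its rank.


Rank of a partition matroid = sum of min(|Si|, ci) for each block.
= min(6,2) + min(5,5) + min(5,1)
= 2 + 5 + 1
= 8.

8


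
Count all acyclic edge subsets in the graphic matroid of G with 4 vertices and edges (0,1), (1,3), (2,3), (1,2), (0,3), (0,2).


An independent set in a graphic matroid is an acyclic edge subset.
G has 4 vertices and 6 edges.
Enumerate all 2^6 = 64 subsets, checking for acyclicity.
Total independent sets = 38.

38


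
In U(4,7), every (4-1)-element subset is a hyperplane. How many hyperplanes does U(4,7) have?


Hyperplanes of U(4,7) are flats of rank 3.
In a uniform matroid, these are exactly the (3)-element subsets.
Count = C(7,3) = 7! / (3! * 4!) = 35.

35


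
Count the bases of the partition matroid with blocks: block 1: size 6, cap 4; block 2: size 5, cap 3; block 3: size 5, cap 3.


A basis picks exactly ci elements from block i.
Number of bases = product of C(|Si|, ci).
= C(6,4) * C(5,3) * C(5,3)
= 15 * 10 * 10
= 1500.

1500


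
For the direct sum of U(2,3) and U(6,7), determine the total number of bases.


Bases of a direct sum M1 + M2: |B| = |B(M1)| * |B(M2)|.
|B(U(2,3))| = C(3,2) = 3.
|B(U(6,7))| = C(7,6) = 7.
Total bases = 3 * 7 = 21.

21


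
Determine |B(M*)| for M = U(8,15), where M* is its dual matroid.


The dual of U(r,n) is U(n-r, n) = U(7,15).
Bases of U(7,15) are all (7)-element subsets.
|B(M*)| = C(15,7) = 15! / (7! * 8!) = 6435.

6435


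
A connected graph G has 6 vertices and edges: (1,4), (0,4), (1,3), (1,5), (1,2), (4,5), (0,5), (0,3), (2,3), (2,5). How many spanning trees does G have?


By Kirchhoff's matrix tree theorem, the number of spanning trees equals
the determinant of any cofactor of the Laplacian matrix L.
G has 6 vertices and 10 edges.
Computing the (5 x 5) cofactor determinant gives 130.

130


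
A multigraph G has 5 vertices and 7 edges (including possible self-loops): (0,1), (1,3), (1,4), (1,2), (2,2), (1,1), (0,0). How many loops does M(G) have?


In a graphic matroid, a loop is a self-loop edge (u,u) with rank 0.
Examining all 7 edges for self-loops...
Self-loops found: (2,2), (1,1), (0,0)
Number of loops = 3.

3


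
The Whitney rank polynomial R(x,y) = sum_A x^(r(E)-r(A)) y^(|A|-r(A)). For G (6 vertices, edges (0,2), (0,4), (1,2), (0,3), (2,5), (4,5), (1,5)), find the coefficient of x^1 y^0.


R(x,y) = sum over A in 2^E of x^(r(E)-r(A)) * y^(|A|-r(A)).
G has 6 vertices, 7 edges. r(E) = 5.
Enumerate all 2^7 = 128 subsets.
Count subsets with r(E)-r(A)=1 and |A|-r(A)=0: 30.

30


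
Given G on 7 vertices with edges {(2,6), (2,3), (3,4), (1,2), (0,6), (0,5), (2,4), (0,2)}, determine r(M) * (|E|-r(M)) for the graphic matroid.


r(M) = |V| - c = 7 - 1 = 6.
nullity = |E| - r(M) = 8 - 6 = 2.
Product = 6 * 2 = 12.

12


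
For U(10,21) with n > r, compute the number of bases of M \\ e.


Deleting e from U(10,21) gives U(10,20) since n > r.
Bases of U(10,20) = C(20,10) = 20! / (10! * 10!) = 184756.

184756


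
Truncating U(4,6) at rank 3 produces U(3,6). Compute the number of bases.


Truncating U(4,6) to rank 3 gives U(3,6).
Bases of U(3,6) are all 3-element subsets of 6 elements.
Number of bases = C(6,3) = (6 * 5 * 4) / (1 * 2 * 3) = 20.

20


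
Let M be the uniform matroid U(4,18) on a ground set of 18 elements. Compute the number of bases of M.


Bases of U(4,18) are all 4-element subsets of the 18-element ground set.
Number of bases = C(18,4).
C(18,4) = 18! / (4! * 14!) = 3060.

3060


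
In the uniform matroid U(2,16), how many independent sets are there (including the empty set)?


Independent sets of U(2,16) are all subsets of size <= 2.
Count = C(16,0) + C(16,1) + C(16,2)
     = 1 + 16 + 120
     = 137.

137


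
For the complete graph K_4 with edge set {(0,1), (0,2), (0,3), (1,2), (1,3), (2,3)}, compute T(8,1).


T(K_4; x,y) = x^3 + 3x^2 + 4xy + 2x + y^3 + 3y^2 + 2y.
Substituting x=8, y=1:
= 512 + 192 + 32 + 16 + 1 + 3 + 2
= 758.

758


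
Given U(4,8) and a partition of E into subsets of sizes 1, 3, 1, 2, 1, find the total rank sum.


r(Ai) = min(|Ai|, 4) for each part.
Sum = min(1,4) + min(3,4) + min(1,4) + min(2,4) + min(1,4)
    = 1 + 3 + 1 + 2 + 1
    = 8.

8


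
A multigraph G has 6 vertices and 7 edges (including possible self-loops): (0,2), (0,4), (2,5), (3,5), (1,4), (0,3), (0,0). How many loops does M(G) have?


In a graphic matroid, a loop is a self-loop edge (u,u) with rank 0.
Examining all 7 edges for self-loops...
Self-loops found: (0,0)
Number of loops = 1.

1


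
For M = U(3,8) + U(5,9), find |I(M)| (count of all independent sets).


For a direct sum, |I(M1+M2)| = |I(M1)| * |I(M2)|.
|I(U(3,8))| = sum C(8,k) for k=0..3 = 93.
|I(U(5,9))| = sum C(9,k) for k=0..5 = 382.
Total = 93 * 382 = 35526.

35526


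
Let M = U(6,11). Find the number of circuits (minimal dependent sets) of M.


In U(6,11), circuits are the (7)-element subsets.
Any set of 7 elements is dependent, and removing any one element gives
an independent set of size 6, so it is a minimal dependent set.
Number of circuits = C(11,7) = 11! / (7! * 4!) = 330.

330


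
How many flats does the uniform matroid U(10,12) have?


Flats of U(10,12): every subset of size < 10 is a flat, plus E itself.
Count = C(12,0) + C(12,1) + C(12,2) + C(12,3) + C(12,4) + C(12,5) + C(12,6) + C(12,7) + C(12,8) + C(12,9) + 1
     = 1 + 12 + 66 + 220 + 495 + 792 + 924 + 792 + 495 + 220 + 1
     = 4018.

4018


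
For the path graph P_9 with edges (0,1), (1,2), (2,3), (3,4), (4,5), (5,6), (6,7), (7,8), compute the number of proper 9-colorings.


P(P_9, k) = k * (k-1)^(8).
P(9) = 9 * 8^8 = 9 * 16777216 = 150994944.

150994944


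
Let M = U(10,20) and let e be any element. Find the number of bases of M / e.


Contracting e from U(10,20) gives U(9,19).
Bases of U(9,19) = C(19,9) = 92378.

92378


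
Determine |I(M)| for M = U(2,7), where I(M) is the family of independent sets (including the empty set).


Independent sets of U(2,7) are all subsets of size <= 2.
Count = C(7,0) + C(7,1) + C(7,2)
     = 1 + 7 + 21
     = 29.

29


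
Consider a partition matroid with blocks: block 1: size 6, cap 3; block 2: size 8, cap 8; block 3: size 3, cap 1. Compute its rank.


Rank of a partition matroid = sum of min(|Si|, ci) for each block.
= min(6,3) + min(8,8) + min(3,1)
= 3 + 8 + 1
= 12.

12


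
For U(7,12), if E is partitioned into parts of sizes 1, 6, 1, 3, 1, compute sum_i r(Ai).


r(Ai) = min(|Ai|, 7) for each part.
Sum = min(1,7) + min(6,7) + min(1,7) + min(3,7) + min(1,7)
    = 1 + 6 + 1 + 3 + 1
    = 12.

12


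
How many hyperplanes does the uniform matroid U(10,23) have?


Hyperplanes of U(10,23) are flats of rank 9.
In a uniform matroid, these are exactly the (9)-element subsets.
Count = (23 choose 9) = 817190.

817190


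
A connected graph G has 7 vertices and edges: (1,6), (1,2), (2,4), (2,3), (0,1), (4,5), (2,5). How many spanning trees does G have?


By Kirchhoff's matrix tree theorem, the number of spanning trees equals
the determinant of any cofactor of the Laplacian matrix L.
G has 7 vertices and 7 edges.
Computing the (6 x 6) cofactor determinant gives 3.

3


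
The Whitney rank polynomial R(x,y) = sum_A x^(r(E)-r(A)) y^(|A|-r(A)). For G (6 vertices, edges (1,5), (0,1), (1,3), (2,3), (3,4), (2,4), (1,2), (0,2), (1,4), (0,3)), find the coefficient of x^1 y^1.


R(x,y) = sum over A in 2^E of x^(r(E)-r(A)) * y^(|A|-r(A)).
G has 6 vertices, 10 edges. r(E) = 5.
Enumerate all 2^10 = 1024 subsets.
Count subsets with r(E)-r(A)=1 and |A|-r(A)=1: 162.

162


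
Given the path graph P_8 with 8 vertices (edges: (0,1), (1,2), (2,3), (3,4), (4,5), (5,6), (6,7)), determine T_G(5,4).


A path on 8 vertices is a tree with 7 edges.
T(x,y) = x^(7) for any tree.
T(5,4) = 5^7 = 78125.

78125


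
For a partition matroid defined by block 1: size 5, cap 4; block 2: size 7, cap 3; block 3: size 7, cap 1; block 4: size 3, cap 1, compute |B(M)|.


A basis picks exactly ci elements from block i.
Number of bases = product of C(|Si|, ci).
= C(5,4) * C(7,3) * C(7,1) * C(3,1)
= 5 * 35 * 7 * 3
= 3675.

3675


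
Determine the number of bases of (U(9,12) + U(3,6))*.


(M1+M2)* = M1* + M2*.
M1* = U(3,12), bases: C(12,3) = 220.
M2* = U(3,6), bases: C(6,3) = 20.
|B(M*)| = 220 * 20 = 4400.

4400


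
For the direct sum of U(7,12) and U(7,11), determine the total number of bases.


Bases of a direct sum M1 + M2: |B| = |B(M1)| * |B(M2)|.
|B(U(7,12))| = C(12,7) = 792.
|B(U(7,11))| = C(11,7) = 330.
Total bases = 792 * 330 = 261360.

261360


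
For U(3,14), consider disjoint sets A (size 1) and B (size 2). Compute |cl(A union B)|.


|A union B| = 1 + 2 = 3 (disjoint).
In U(3,14), cl(S) = S if |S| < 3, else cl(S) = E.
Since 3 >= 3, cl(A union B) = E.
|cl(A union B)| = 14.

14


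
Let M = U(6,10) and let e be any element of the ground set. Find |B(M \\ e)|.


Deleting e from U(6,10) gives U(6,9) since n > r.
Bases of U(6,9) = C(9,6) = 84.

84


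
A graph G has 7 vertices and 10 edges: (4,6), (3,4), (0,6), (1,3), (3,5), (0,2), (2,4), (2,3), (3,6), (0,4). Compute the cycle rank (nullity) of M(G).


Cycle rank (nullity) = |E| - r(M) = |E| - (|V| - c).
|E| = 10, |V| = 7, c = 1.
Nullity = 10 - (7 - 1) = 10 - 6 = 4.

4


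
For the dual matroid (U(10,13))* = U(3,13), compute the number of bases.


The dual of U(r,n) is U(n-r, n) = U(3,13).
Bases of U(3,13) are all (3)-element subsets.
|B(M*)| = C(13,3) = (13 * 12 * 11) / (1 * 2 * 3) = 286.

286


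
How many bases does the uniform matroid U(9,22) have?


Bases of U(9,22) are all 9-element subsets of the 22-element ground set.
Number of bases = C(22,9).
(22 choose 9) = 497420.

497420


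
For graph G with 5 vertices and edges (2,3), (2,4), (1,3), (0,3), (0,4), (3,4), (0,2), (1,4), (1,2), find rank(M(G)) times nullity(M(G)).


r(M) = |V| - c = 5 - 1 = 4.
nullity = |E| - r(M) = 9 - 4 = 5.
Product = 4 * 5 = 20.

20


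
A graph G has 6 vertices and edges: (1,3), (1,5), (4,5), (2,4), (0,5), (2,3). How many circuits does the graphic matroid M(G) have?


A circuit in a graphic matroid = edge set of a simple cycle.
G has 6 vertices and 6 edges.
Enumerating all minimal edge subsets forming cycles...
Total circuits found: 1.

1


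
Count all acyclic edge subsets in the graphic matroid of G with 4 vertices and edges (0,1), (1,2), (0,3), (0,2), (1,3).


An independent set in a graphic matroid is an acyclic edge subset.
G has 4 vertices and 5 edges.
Enumerate all 2^5 = 32 subsets, checking for acyclicity.
Total independent sets = 24.

24


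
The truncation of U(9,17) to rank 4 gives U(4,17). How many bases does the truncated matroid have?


Truncating U(9,17) to rank 4 gives U(4,17).
Bases of U(4,17) are all 4-element subsets of 17 elements.
Number of bases = C(17,4) = (17 * 16 * 15 * 14) / (1 * 2 * 3 * 4) = 2380.

2380


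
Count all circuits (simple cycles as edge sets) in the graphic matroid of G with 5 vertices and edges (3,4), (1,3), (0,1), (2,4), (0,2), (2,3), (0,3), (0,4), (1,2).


A circuit in a graphic matroid = edge set of a simple cycle.
G has 5 vertices and 9 edges.
Enumerating all minimal edge subsets forming cycles...
Total circuits found: 22.

22


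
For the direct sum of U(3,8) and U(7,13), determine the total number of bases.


Bases of a direct sum M1 + M2: |B| = |B(M1)| * |B(M2)|.
|B(U(3,8))| = C(8,3) = 56.
|B(U(7,13))| = C(13,7) = 1716.
Total bases = 56 * 1716 = 96096.

96096


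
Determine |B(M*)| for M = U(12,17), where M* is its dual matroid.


The dual of U(r,n) is U(n-r, n) = U(5,17).
Bases of U(5,17) are all (5)-element subsets.
|B(M*)| = C(17,5) = 6188.

6188


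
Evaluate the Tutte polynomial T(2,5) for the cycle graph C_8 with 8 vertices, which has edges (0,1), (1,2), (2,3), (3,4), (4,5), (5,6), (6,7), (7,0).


T(C_8; x,y) = x + x^2 + ... + x^(7) + y.
T(2,5) = 2^1 + 2^2 + 2^3 + 2^4 + 2^5 + 2^6 + 2^7 + 5
= 2 + 4 + 8 + 16 + 32 + 64 + 128 + 5
= 259.

259


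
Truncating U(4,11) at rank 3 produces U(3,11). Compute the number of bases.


Truncating U(4,11) to rank 3 gives U(3,11).
Bases of U(3,11) are all 3-element subsets of 11 elements.
Number of bases = C(11,3) = (11 * 10 * 9) / (1 * 2 * 3) = 165.

165


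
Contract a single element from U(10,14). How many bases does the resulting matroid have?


Contracting e from U(10,14) gives U(9,13).
Bases of U(9,13) = C(13,9) = 13! / (9! * 4!) = 715.

715


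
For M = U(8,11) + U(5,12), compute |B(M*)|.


(M1+M2)* = M1* + M2*.
M1* = U(3,11), bases: C(11,3) = 165.
M2* = U(7,12), bases: C(12,7) = 792.
|B(M*)| = 165 * 792 = 130680.

130680


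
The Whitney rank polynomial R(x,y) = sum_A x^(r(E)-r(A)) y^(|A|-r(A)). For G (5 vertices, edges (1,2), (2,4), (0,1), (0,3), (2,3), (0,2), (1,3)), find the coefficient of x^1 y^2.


R(x,y) = sum over A in 2^E of x^(r(E)-r(A)) * y^(|A|-r(A)).
G has 5 vertices, 7 edges. r(E) = 4.
Enumerate all 2^7 = 128 subsets.
Count subsets with r(E)-r(A)=1 and |A|-r(A)=2: 6.

6


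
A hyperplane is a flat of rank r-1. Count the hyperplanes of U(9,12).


Hyperplanes of U(9,12) are flats of rank 8.
In a uniform matroid, these are exactly the (8)-element subsets.
Count = (12 choose 8) = 495.

495


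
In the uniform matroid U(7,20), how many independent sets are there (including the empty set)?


Independent sets of U(7,20) are all subsets of size <= 7.
Count = C(20,0) + C(20,1) + C(20,2) + C(20,3) + C(20,4) + C(20,5) + C(20,6) + C(20,7)
     = 1 + 20 + 190 + 1140 + 4845 + 15504 + 38760 + 77520
     = 137980.

137980


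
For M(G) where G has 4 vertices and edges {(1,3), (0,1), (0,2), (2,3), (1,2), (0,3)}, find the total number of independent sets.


An independent set in a graphic matroid is an acyclic edge subset.
G has 4 vertices and 6 edges.
Enumerate all 2^6 = 64 subsets, checking for acyclicity.
Total independent sets = 38.

38


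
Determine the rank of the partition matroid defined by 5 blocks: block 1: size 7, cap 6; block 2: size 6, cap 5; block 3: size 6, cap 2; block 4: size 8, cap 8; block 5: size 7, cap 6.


Rank of a partition matroid = sum of min(|Si|, ci) for each block.
= min(7,6) + min(6,5) + min(6,2) + min(8,8) + min(7,6)
= 6 + 5 + 2 + 8 + 6
= 27.

27


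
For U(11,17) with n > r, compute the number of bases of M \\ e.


Deleting e from U(11,17) gives U(11,16) since n > r.
Bases of U(11,16) = C(16,11) = 16! / (11! * 5!) = 4368.

4368


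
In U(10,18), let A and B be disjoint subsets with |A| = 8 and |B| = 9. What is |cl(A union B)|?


|A union B| = 8 + 9 = 17 (disjoint).
In U(10,18), cl(S) = S if |S| < 10, else cl(S) = E.
Since 17 >= 10, cl(A union B) = E.
|cl(A union B)| = 18.

18


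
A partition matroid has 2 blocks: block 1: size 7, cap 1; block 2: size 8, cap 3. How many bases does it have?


A basis picks exactly ci elements from block i.
Number of bases = product of C(|Si|, ci).
= C(7,1) * C(8,3)
= 7 * 56
= 392.

392


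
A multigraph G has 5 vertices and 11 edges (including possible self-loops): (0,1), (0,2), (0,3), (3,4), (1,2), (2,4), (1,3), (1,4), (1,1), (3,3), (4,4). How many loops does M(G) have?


In a graphic matroid, a loop is a self-loop edge (u,u) with rank 0.
Examining all 11 edges for self-loops...
Self-loops found: (1,1), (3,3), (4,4)
Number of loops = 3.

3


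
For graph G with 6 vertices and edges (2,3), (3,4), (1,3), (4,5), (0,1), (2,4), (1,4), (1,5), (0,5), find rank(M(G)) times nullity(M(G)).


r(M) = |V| - c = 6 - 1 = 5.
nullity = |E| - r(M) = 9 - 5 = 4.
Product = 5 * 4 = 20.

20


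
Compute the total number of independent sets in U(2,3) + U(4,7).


For a direct sum, |I(M1+M2)| = |I(M1)| * |I(M2)|.
|I(U(2,3))| = sum C(3,k) for k=0..2 = 7.
|I(U(4,7))| = sum C(7,k) for k=0..4 = 99.
Total = 7 * 99 = 693.

693


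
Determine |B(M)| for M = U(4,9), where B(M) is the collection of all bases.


Bases of U(4,9) are all 4-element subsets of the 9-element ground set.
Number of bases = C(9,4).
C(9,4) = (9 * 8 * 7 * 6) / (1 * 2 * 3 * 4) = 126.

126


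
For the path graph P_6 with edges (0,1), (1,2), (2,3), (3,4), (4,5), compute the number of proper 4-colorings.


P(P_6, k) = k * (k-1)^(5).
P(4) = 4 * 3^5 = 4 * 243 = 972.

972


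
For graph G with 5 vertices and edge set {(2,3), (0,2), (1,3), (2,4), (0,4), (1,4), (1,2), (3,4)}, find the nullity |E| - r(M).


Cycle rank (nullity) = |E| - r(M) = |E| - (|V| - c).
|E| = 8, |V| = 5, c = 1.
Nullity = 8 - (5 - 1) = 8 - 4 = 4.

4


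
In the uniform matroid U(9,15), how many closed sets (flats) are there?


Flats of U(9,15): every subset of size < 9 is a flat, plus E itself.
Count = C(15,0) + C(15,1) + C(15,2) + C(15,3) + C(15,4) + C(15,5) + C(15,6) + C(15,7) + C(15,8) + 1
     = 1 + 15 + 105 + 455 + 1365 + 3003 + 5005 + 6435 + 6435 + 1
     = 22820.

22820


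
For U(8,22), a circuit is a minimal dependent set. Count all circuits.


In U(8,22), circuits are the (9)-element subsets.
Any set of 9 elements is dependent, and removing any one element gives
an independent set of size 8, so it is a minimal dependent set.
Number of circuits = C(22,9) = 22! / (9! * 13!) = 497420.

497420


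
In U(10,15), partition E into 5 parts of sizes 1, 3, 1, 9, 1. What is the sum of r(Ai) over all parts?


r(Ai) = min(|Ai|, 10) for each part.
Sum = min(1,10) + min(3,10) + min(1,10) + min(9,10) + min(1,10)
    = 1 + 3 + 1 + 9 + 1
    = 15.

15


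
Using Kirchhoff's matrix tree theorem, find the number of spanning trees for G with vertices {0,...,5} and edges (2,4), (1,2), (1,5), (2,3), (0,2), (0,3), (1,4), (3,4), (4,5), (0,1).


By Kirchhoff's matrix tree theorem, the number of spanning trees equals
the determinant of any cofactor of the Laplacian matrix L.
G has 6 vertices and 10 edges.
Computing the (5 x 5) cofactor determinant gives 114.

114


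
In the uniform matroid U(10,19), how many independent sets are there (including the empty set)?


Independent sets of U(10,19) are all subsets of size <= 10.
Count = (19 choose 0) + (19 choose 1) + (19 choose 2) + (19 choose 3) + (19 choose 4) + (19 choose 5) + (19 choose 6) + (19 choose 7) + (19 choose 8) + (19 choose 9) + (19 choose 10)
     = 1 + 19 + 171 + 969 + 3876 + 11628 + 27132 + 50388 + 75582 + 92378 + 92378
     = 354522.

354522


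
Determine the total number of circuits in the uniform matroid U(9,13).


In U(9,13), circuits are the (10)-element subsets.
Any set of 10 elements is dependent, and removing any one element gives
an independent set of size 9, so it is a minimal dependent set.
Number of circuits = C(13,10) = 286.

286


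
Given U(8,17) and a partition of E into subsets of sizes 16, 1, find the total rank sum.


r(Ai) = min(|Ai|, 8) for each part.
Sum = min(16,8) + min(1,8)
    = 8 + 1
    = 9.

9


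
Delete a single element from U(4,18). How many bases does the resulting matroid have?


Deleting e from U(4,18) gives U(4,17) since n > r.
Bases of U(4,17) = C(17,4) = (17 * 16 * 15 * 14) / (1 * 2 * 3 * 4) = 2380.

2380


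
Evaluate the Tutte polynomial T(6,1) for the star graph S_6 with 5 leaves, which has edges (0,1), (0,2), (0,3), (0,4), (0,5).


A star on 6 vertices is a tree with 5 edges.
T(x,y) = x^(5) for any tree.
T(6,1) = 6^5 = 7776.

7776


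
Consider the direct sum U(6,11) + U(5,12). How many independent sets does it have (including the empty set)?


For a direct sum, |I(M1+M2)| = |I(M1)| * |I(M2)|.
|I(U(6,11))| = sum C(11,k) for k=0..6 = 1486.
|I(U(5,12))| = sum C(12,k) for k=0..5 = 1586.
Total = 1486 * 1586 = 2356796.

2356796


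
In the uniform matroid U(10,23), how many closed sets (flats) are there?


Flats of U(10,23): every subset of size < 10 is a flat, plus E itself.
Count = C(23,0) + C(23,1) + C(23,2) + C(23,3) + C(23,4) + C(23,5) + C(23,6) + C(23,7) + C(23,8) + C(23,9) + 1
     = 1 + 23 + 253 + 1771 + 8855 + 33649 + 100947 + 245157 + 490314 + 817190 + 1
     = 1698161.

1698161


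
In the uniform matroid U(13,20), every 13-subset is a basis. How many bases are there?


Bases of U(13,20) are all 13-element subsets of the 20-element ground set.
Number of bases = C(20,13).
C(20,13) = 20! / (13! * 7!) = 77520.

77520


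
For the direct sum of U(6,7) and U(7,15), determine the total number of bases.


Bases of a direct sum M1 + M2: |B| = |B(M1)| * |B(M2)|.
|B(U(6,7))| = C(7,6) = 7.
|B(U(7,15))| = C(15,7) = 6435.
Total bases = 7 * 6435 = 45045.

45045


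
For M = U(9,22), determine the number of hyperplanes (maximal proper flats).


Hyperplanes of U(9,22) are flats of rank 8.
In a uniform matroid, these are exactly the (8)-element subsets.
Count = C(22,8) = 22! / (8! * 14!) = 319770.

319770


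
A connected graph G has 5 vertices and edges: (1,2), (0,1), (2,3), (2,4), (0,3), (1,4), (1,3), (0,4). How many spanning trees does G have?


By Kirchhoff's matrix tree theorem, the number of spanning trees equals
the determinant of any cofactor of the Laplacian matrix L.
G has 5 vertices and 8 edges.
Computing the (4 x 4) cofactor determinant gives 45.

45


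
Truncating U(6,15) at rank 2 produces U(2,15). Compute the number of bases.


Truncating U(6,15) to rank 2 gives U(2,15).
Bases of U(2,15) are all 2-element subsets of 15 elements.
Number of bases = C(15,2) = (15 * 14) / (1 * 2) = 105.

105


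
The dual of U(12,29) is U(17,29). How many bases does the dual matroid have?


The dual of U(r,n) is U(n-r, n) = U(17,29).
Bases of U(17,29) are all (17)-element subsets.
|B(M*)| = C(29,17) = 51895935.

51895935


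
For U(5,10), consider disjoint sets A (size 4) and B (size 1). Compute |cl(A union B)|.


|A union B| = 4 + 1 = 5 (disjoint).
In U(5,10), cl(S) = S if |S| < 5, else cl(S) = E.
Since 5 >= 5, cl(A union B) = E.
|cl(A union B)| = 10.

10


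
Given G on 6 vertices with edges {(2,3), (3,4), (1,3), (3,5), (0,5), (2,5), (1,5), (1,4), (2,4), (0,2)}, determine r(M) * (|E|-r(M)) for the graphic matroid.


r(M) = |V| - c = 6 - 1 = 5.
nullity = |E| - r(M) = 10 - 5 = 5.
Product = 5 * 5 = 25.

25


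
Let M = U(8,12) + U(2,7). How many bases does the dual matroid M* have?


(M1+M2)* = M1* + M2*.
M1* = U(4,12), bases: C(12,4) = 495.
M2* = U(5,7), bases: C(7,5) = 21.
|B(M*)| = 495 * 21 = 10395.

10395


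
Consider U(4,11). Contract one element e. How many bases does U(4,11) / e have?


Contracting e from U(4,11) gives U(3,10).
Bases of U(3,10) = C(10,3) = (10 * 9 * 8) / (1 * 2 * 3) = 120.

120


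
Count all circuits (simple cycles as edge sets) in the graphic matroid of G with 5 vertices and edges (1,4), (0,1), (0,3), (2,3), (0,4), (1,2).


A circuit in a graphic matroid = edge set of a simple cycle.
G has 5 vertices and 6 edges.
Enumerating all minimal edge subsets forming cycles...
Total circuits found: 3.

3


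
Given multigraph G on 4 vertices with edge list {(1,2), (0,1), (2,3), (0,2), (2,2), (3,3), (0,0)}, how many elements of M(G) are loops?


In a graphic matroid, a loop is a self-loop edge (u,u) with rank 0.
Examining all 7 edges for self-loops...
Self-loops found: (2,2), (3,3), (0,0)
Number of loops = 3.

3


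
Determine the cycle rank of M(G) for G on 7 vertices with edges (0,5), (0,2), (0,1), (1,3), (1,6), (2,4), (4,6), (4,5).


Cycle rank (nullity) = |E| - r(M) = |E| - (|V| - c).
|E| = 8, |V| = 7, c = 1.
Nullity = 8 - (7 - 1) = 8 - 6 = 2.

2


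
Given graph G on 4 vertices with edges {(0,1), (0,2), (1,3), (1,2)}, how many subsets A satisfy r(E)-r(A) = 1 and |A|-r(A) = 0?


R(x,y) = sum over A in 2^E of x^(r(E)-r(A)) * y^(|A|-r(A)).
G has 4 vertices, 4 edges. r(E) = 3.
Enumerate all 2^4 = 16 subsets.
Count subsets with r(E)-r(A)=1 and |A|-r(A)=0: 6.

6


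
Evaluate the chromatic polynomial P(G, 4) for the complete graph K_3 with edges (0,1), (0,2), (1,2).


P(K_3, k) = k(k-1)(k-2)...(k-2).
P(4) = (4) * (3) * (2) = 24.

24


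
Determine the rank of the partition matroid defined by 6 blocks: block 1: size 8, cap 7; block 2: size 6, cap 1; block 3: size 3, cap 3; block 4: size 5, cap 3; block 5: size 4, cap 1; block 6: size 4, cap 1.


Rank of a partition matroid = sum of min(|Si|, ci) for each block.
= min(8,7) + min(6,1) + min(3,3) + min(5,3) + min(4,1) + min(4,1)
= 7 + 1 + 3 + 3 + 1 + 1
= 16.

16


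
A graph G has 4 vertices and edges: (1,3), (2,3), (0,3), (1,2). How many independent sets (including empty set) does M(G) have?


An independent set in a graphic matroid is an acyclic edge subset.
G has 4 vertices and 4 edges.
Enumerate all 2^4 = 16 subsets, checking for acyclicity.
Total independent sets = 14.

14


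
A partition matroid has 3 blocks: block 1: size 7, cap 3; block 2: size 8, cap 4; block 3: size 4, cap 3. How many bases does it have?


A basis picks exactly ci elements from block i.
Number of bases = product of C(|Si|, ci).
= C(7,3) * C(8,4) * C(4,3)
= 35 * 70 * 4
= 9800.

9800


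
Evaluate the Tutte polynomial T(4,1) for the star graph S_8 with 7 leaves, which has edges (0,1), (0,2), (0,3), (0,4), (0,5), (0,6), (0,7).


A star on 8 vertices is a tree with 7 edges.
T(x,y) = x^(7) for any tree.
T(4,1) = 4^7 = 16384.

16384


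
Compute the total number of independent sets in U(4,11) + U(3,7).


For a direct sum, |I(M1+M2)| = |I(M1)| * |I(M2)|.
|I(U(4,11))| = sum C(11,k) for k=0..4 = 562.
|I(U(3,7))| = sum C(7,k) for k=0..3 = 64.
Total = 562 * 64 = 35968.

35968


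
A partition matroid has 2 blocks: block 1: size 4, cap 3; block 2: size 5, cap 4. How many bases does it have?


A basis picks exactly ci elements from block i.
Number of bases = product of C(|Si|, ci).
= C(4,3) * C(5,4)
= 4 * 5
= 20.

20


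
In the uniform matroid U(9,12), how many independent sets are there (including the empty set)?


Independent sets of U(9,12) are all subsets of size <= 9.
Count = (12 choose 0) + (12 choose 1) + (12 choose 2) + (12 choose 3) + (12 choose 4) + (12 choose 5) + (12 choose 6) + (12 choose 7) + (12 choose 8) + (12 choose 9)
     = 1 + 12 + 66 + 220 + 495 + 792 + 924 + 792 + 495 + 220
     = 4017.

4017


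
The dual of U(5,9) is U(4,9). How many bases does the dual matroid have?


The dual of U(r,n) is U(n-r, n) = U(4,9).
Bases of U(4,9) are all (4)-element subsets.
|B(M*)| = (9 choose 4) = 126.

126


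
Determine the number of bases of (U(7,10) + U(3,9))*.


(M1+M2)* = M1* + M2*.
M1* = U(3,10), bases: C(10,3) = 120.
M2* = U(6,9), bases: C(9,6) = 84.
|B(M*)| = 120 * 84 = 10080.

10080


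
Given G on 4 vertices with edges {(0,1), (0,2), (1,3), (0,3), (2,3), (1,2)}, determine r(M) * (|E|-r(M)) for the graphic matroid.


r(M) = |V| - c = 4 - 1 = 3.
nullity = |E| - r(M) = 6 - 3 = 3.
Product = 3 * 3 = 9.

9


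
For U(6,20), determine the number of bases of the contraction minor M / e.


Contracting e from U(6,20) gives U(5,19).
Bases of U(5,19) = C(19,5) = 11628.

11628


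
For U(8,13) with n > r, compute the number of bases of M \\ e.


Deleting e from U(8,13) gives U(8,12) since n > r.
Bases of U(8,12) = (12 choose 8) = 495.

495


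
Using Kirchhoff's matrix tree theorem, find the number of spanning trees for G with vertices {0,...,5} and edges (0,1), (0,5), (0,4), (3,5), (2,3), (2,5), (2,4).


By Kirchhoff's matrix tree theorem, the number of spanning trees equals
the determinant of any cofactor of the Laplacian matrix L.
G has 6 vertices and 7 edges.
Computing the (5 x 5) cofactor determinant gives 11.

11


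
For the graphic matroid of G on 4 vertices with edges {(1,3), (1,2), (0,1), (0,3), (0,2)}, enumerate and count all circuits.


A circuit in a graphic matroid = edge set of a simple cycle.
G has 4 vertices and 5 edges.
Enumerating all minimal edge subsets forming cycles...
Total circuits found: 3.

3


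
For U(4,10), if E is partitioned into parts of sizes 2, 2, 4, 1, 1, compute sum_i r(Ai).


r(Ai) = min(|Ai|, 4) for each part.
Sum = min(2,4) + min(2,4) + min(4,4) + min(1,4) + min(1,4)
    = 2 + 2 + 4 + 1 + 1
    = 10.

10


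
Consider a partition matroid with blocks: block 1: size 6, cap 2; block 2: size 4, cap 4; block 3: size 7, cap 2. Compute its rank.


Rank of a partition matroid = sum of min(|Si|, ci) for each block.
= min(6,2) + min(4,4) + min(7,2)
= 2 + 4 + 2
= 8.

8


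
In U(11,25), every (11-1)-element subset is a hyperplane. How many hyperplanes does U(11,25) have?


Hyperplanes of U(11,25) are flats of rank 10.
In a uniform matroid, these are exactly the (10)-element subsets.
Count = C(25,10) = 25! / (10! * 15!) = 3268760.

3268760


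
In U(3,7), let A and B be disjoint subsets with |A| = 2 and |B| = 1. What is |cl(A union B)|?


|A union B| = 2 + 1 = 3 (disjoint).
In U(3,7), cl(S) = S if |S| < 3, else cl(S) = E.
Since 3 >= 3, cl(A union B) = E.
|cl(A union B)| = 7.

7


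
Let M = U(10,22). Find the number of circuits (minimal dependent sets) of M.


In U(10,22), circuits are the (11)-element subsets.
Any set of 11 elements is dependent, and removing any one element gives
an independent set of size 10, so it is a minimal dependent set.
Number of circuits = (22 choose 11) = 705432.

705432


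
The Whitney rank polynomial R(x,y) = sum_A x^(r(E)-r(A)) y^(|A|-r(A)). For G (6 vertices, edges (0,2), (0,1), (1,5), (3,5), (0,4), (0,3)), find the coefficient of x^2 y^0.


R(x,y) = sum over A in 2^E of x^(r(E)-r(A)) * y^(|A|-r(A)).
G has 6 vertices, 6 edges. r(E) = 5.
Enumerate all 2^6 = 64 subsets.
Count subsets with r(E)-r(A)=2 and |A|-r(A)=0: 20.

20


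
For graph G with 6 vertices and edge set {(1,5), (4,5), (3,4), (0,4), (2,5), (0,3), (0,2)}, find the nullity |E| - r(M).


Cycle rank (nullity) = |E| - r(M) = |E| - (|V| - c).
|E| = 7, |V| = 6, c = 1.
Nullity = 7 - (6 - 1) = 7 - 5 = 2.

2


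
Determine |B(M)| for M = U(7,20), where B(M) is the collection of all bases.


Bases of U(7,20) are all 7-element subsets of the 20-element ground set.
Number of bases = C(20,7).
C(20,7) = 20! / (7! * 13!) = 77520.

77520


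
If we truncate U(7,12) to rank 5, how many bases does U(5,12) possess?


Truncating U(7,12) to rank 5 gives U(5,12).
Bases of U(5,12) are all 5-element subsets of 12 elements.
Number of bases = (12 choose 5) = 792.

792


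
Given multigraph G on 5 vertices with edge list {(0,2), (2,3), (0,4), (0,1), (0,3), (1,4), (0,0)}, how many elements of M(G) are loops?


In a graphic matroid, a loop is a self-loop edge (u,u) with rank 0.
Examining all 7 edges for self-loops...
Self-loops found: (0,0)
Number of loops = 1.

1


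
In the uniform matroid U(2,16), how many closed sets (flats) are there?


Flats of U(2,16): every subset of size < 2 is a flat, plus E itself.
Count = (16 choose 0) + (16 choose 1) + 1
     = 1 + 16 + 1
     = 18.

18


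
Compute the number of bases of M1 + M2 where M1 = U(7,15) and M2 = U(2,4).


Bases of a direct sum M1 + M2: |B| = |B(M1)| * |B(M2)|.
|B(U(7,15))| = C(15,7) = 6435.
|B(U(2,4))| = C(4,2) = 6.
Total bases = 6435 * 6 = 38610.

38610


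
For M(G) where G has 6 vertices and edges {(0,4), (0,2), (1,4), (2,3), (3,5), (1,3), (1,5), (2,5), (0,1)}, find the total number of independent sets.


An independent set in a graphic matroid is an acyclic edge subset.
G has 6 vertices and 9 edges.
Enumerate all 2^9 = 512 subsets, checking for acyclicity.
Total independent sets = 296.

296


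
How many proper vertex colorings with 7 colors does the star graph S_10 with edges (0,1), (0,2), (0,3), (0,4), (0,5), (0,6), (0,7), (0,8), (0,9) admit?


P(tree, k) = k * (k-1)^(9) for any tree on 10 vertices.
P(7) = 7 * 6^9 = 7 * 10077696 = 70543872.

70543872


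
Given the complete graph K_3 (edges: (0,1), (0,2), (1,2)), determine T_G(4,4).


T(K_3; x,y) = x^2 + x + y.
T(4,4) = 16 + 4 + 4 = 24.

24


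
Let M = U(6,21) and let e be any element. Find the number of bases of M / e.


Contracting e from U(6,21) gives U(5,20).
Bases of U(5,20) = (20 choose 5) = 15504.

15504


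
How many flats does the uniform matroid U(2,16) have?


Flats of U(2,16): every subset of size < 2 is a flat, plus E itself.
Count = (16 choose 0) + (16 choose 1) + 1
     = 1 + 16 + 1
     = 18.

18


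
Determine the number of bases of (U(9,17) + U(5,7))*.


(M1+M2)* = M1* + M2*.
M1* = U(8,17), bases: C(17,8) = 24310.
M2* = U(2,7), bases: C(7,2) = 21.
|B(M*)| = 24310 * 21 = 510510.

510510


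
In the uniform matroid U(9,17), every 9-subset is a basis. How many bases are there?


Bases of U(9,17) are all 9-element subsets of the 17-element ground set.
Number of bases = C(17,9).
(17 choose 9) = 24310.

24310


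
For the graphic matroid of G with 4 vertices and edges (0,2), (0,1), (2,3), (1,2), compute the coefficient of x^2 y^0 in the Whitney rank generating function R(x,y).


R(x,y) = sum over A in 2^E of x^(r(E)-r(A)) * y^(|A|-r(A)).
G has 4 vertices, 4 edges. r(E) = 3.
Enumerate all 2^4 = 16 subsets.
Count subsets with r(E)-r(A)=2 and |A|-r(A)=0: 4.

4


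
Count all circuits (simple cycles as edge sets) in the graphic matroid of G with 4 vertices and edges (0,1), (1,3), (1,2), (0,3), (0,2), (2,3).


A circuit in a graphic matroid = edge set of a simple cycle.
G has 4 vertices and 6 edges.
Enumerating all minimal edge subsets forming cycles...
Total circuits found: 7.

7


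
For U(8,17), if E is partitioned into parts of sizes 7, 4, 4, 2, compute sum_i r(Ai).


r(Ai) = min(|Ai|, 8) for each part.
Sum = min(7,8) + min(4,8) + min(4,8) + min(2,8)
    = 7 + 4 + 4 + 2
    = 17.

17


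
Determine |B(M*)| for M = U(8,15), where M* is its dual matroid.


The dual of U(r,n) is U(n-r, n) = U(7,15).
Bases of U(7,15) are all (7)-element subsets.
|B(M*)| = (15 choose 7) = 6435.

6435


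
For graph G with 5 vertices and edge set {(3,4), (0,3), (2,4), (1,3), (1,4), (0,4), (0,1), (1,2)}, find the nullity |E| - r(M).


Cycle rank (nullity) = |E| - r(M) = |E| - (|V| - c).
|E| = 8, |V| = 5, c = 1.
Nullity = 8 - (5 - 1) = 8 - 4 = 4.

4


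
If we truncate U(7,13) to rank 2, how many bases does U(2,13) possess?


Truncating U(7,13) to rank 2 gives U(2,13).
Bases of U(2,13) are all 2-element subsets of 13 elements.
Number of bases = C(13,2) = 13! / (2! * 11!) = 78.

78


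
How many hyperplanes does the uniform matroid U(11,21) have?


Hyperplanes of U(11,21) are flats of rank 10.
In a uniform matroid, these are exactly the (10)-element subsets.
Count = C(21,10) = 352716.

352716


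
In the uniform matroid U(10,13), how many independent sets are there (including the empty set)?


Independent sets of U(10,13) are all subsets of size <= 10.
Count = C(13,0) + C(13,1) + C(13,2) + C(13,3) + C(13,4) + C(13,5) + C(13,6) + C(13,7) + C(13,8) + C(13,9) + C(13,10)
     = 1 + 13 + 78 + 286 + 715 + 1287 + 1716 + 1716 + 1287 + 715 + 286
     = 8100.

8100


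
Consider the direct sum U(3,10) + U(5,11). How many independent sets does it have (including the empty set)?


For a direct sum, |I(M1+M2)| = |I(M1)| * |I(M2)|.
|I(U(3,10))| = sum C(10,k) for k=0..3 = 176.
|I(U(5,11))| = sum C(11,k) for k=0..5 = 1024.
Total = 176 * 1024 = 180224.

180224


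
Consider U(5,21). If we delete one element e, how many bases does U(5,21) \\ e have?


Deleting e from U(5,21) gives U(5,20) since n > r.
Bases of U(5,20) = C(20,5) = 20! / (5! * 15!) = 15504.

15504


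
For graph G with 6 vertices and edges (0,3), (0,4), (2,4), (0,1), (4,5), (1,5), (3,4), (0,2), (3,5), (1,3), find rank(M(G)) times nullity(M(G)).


r(M) = |V| - c = 6 - 1 = 5.
nullity = |E| - r(M) = 10 - 5 = 5.
Product = 5 * 5 = 25.

25


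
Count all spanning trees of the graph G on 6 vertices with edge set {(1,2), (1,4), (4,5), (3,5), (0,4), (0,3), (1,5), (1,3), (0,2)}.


By Kirchhoff's matrix tree theorem, the number of spanning trees equals
the determinant of any cofactor of the Laplacian matrix L.
G has 6 vertices and 9 edges.
Computing the (5 x 5) cofactor determinant gives 69.

69


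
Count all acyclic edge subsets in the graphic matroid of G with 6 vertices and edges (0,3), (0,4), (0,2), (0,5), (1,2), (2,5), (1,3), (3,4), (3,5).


An independent set in a graphic matroid is an acyclic edge subset.
G has 6 vertices and 9 edges.
Enumerate all 2^9 = 512 subsets, checking for acyclicity.
Total independent sets = 292.

292


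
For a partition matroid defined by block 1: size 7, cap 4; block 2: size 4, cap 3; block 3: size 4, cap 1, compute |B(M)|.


A basis picks exactly ci elements from block i.
Number of bases = product of C(|Si|, ci).
= C(7,4) * C(4,3) * C(4,1)
= 35 * 4 * 4
= 560.

560


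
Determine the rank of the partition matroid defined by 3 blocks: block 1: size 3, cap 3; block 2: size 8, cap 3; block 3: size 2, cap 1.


Rank of a partition matroid = sum of min(|Si|, ci) for each block.
= min(3,3) + min(8,3) + min(2,1)
= 3 + 3 + 1
= 7.

7


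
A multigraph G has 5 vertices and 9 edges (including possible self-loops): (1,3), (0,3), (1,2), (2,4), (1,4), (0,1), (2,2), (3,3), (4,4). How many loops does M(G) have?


In a graphic matroid, a loop is a self-loop edge (u,u) with rank 0.
Examining all 9 edges for self-loops...
Self-loops found: (2,2), (3,3), (4,4)
Number of loops = 3.

3


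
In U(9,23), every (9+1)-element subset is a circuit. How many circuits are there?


In U(9,23), circuits are the (10)-element subsets.
Any set of 10 elements is dependent, and removing any one element gives
an independent set of size 9, so it is a minimal dependent set.
Number of circuits = C(23,10) = 1144066.

1144066


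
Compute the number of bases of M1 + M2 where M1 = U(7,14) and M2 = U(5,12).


Bases of a direct sum M1 + M2: |B| = |B(M1)| * |B(M2)|.
|B(U(7,14))| = C(14,7) = 3432.
|B(U(5,12))| = C(12,5) = 792.
Total bases = 3432 * 792 = 2718144.

2718144
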